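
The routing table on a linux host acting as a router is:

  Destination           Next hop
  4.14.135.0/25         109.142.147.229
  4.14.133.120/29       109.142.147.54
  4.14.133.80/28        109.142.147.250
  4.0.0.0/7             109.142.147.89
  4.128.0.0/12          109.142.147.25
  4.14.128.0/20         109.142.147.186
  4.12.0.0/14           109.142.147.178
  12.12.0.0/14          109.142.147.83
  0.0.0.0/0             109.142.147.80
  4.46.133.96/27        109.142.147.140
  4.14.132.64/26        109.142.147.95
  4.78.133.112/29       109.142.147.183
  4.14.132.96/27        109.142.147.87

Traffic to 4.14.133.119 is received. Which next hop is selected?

109.142.147.186

Routes whose prefix contains 4.14.133.119:
  0.0.0.0/0 (default, matches everything) -> 109.142.147.80
  4.0.0.0/7 (4.0.0.0 - 5.255.255.255) -> 109.142.147.89
  4.12.0.0/14 (4.12.0.0 - 4.15.255.255) -> 109.142.147.178
  4.14.128.0/20 (4.14.128.0 - 4.14.143.255) -> 109.142.147.186
More-specific entries that do NOT match:
  4.14.133.120/29 (4.14.133.120 - 4.14.133.127) does not contain 4.14.133.119
  4.78.133.112/29 (4.78.133.112 - 4.78.133.119) does not contain 4.14.133.119
  4.14.133.80/28 (4.14.133.80 - 4.14.133.95) does not contain 4.14.133.119
  4.46.133.96/27 (4.46.133.96 - 4.46.133.127) does not contain 4.14.133.119
  4.14.132.96/27 (4.14.132.96 - 4.14.132.127) does not contain 4.14.133.119
  4.14.132.64/26 (4.14.132.64 - 4.14.132.127) does not contain 4.14.133.119
  4.14.135.0/25 (4.14.135.0 - 4.14.135.127) does not contain 4.14.133.119
Longest matching prefix is /20 -> next hop 109.142.147.186.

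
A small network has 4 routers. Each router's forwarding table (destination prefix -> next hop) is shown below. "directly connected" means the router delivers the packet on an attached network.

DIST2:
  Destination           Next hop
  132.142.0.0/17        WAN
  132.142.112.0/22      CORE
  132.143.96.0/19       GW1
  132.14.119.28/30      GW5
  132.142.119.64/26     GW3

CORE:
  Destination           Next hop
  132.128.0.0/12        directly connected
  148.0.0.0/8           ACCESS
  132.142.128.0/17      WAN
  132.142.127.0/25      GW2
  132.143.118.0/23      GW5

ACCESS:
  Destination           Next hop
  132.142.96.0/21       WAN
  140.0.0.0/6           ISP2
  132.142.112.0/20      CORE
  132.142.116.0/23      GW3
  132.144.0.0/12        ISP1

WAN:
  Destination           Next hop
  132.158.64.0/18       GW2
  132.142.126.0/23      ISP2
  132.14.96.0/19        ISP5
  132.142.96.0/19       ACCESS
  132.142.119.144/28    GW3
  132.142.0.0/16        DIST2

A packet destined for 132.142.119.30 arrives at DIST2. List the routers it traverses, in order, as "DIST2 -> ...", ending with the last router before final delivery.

At DIST2: longest match for 132.142.119.30 is 132.142.0.0/17 -> WAN
At WAN: longest match for 132.142.119.30 is 132.142.96.0/19 -> ACCESS
At ACCESS: longest match for 132.142.119.30 is 132.142.112.0/20 -> CORE
At CORE: longest match for 132.142.119.30 is 132.128.0.0/12 -> directly connected

DIST2 -> WAN -> ACCESS -> CORE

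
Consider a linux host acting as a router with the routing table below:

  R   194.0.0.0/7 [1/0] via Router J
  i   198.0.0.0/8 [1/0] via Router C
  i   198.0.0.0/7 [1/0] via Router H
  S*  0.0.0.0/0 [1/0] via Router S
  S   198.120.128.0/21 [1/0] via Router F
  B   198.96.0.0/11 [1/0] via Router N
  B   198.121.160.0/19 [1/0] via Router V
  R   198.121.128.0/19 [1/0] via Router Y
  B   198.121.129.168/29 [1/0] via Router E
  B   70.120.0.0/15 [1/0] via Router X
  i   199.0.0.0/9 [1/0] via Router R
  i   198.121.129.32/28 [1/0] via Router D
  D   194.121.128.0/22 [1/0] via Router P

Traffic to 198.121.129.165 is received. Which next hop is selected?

Routes whose prefix contains 198.121.129.165:
  0.0.0.0/0 (default, matches everything) -> Router S
  198.0.0.0/7 (198.0.0.0 - 199.255.255.255) -> Router H
  198.0.0.0/8 (198.0.0.0 - 198.255.255.255) -> Router C
  198.96.0.0/11 (198.96.0.0 - 198.127.255.255) -> Router N
  198.121.128.0/19 (198.121.128.0 - 198.121.159.255) -> Router Y
More-specific entries that do NOT match:
  198.121.129.168/29 (198.121.129.168 - 198.121.129.175) does not contain 198.121.129.165
  198.121.129.32/28 (198.121.129.32 - 198.121.129.47) does not contain 198.121.129.165
  194.121.128.0/22 (194.121.128.0 - 194.121.131.255) does not contain 198.121.129.165
  198.120.128.0/21 (198.120.128.0 - 198.120.135.255) does not contain 198.121.129.165
Longest matching prefix is /19 -> next hop Router Y.

Router Y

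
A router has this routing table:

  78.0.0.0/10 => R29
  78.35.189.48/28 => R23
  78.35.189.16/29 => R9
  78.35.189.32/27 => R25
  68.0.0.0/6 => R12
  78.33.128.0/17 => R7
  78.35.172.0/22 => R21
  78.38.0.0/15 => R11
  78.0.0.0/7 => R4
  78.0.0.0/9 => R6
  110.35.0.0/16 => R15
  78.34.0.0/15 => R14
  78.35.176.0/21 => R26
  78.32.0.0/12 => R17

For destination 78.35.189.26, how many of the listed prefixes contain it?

Prefixes containing 78.35.189.26:
  78.0.0.0/7 (78.0.0.0 - 79.255.255.255)
  78.0.0.0/9 (78.0.0.0 - 78.127.255.255)
  78.0.0.0/10 (78.0.0.0 - 78.63.255.255)
  78.32.0.0/12 (78.32.0.0 - 78.47.255.255)
  78.34.0.0/15 (78.34.0.0 - 78.35.255.255)
Total matching entries: 5.

5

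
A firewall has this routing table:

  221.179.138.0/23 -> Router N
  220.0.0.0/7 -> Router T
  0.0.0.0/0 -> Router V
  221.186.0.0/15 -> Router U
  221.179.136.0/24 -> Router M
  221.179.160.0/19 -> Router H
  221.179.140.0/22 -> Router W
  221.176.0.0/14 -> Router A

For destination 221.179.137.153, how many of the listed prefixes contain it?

Prefixes containing 221.179.137.153:
  0.0.0.0/0 (default, matches everything)
  220.0.0.0/7 (220.0.0.0 - 221.255.255.255)
  221.176.0.0/14 (221.176.0.0 - 221.179.255.255)
Total matching entries: 3.

3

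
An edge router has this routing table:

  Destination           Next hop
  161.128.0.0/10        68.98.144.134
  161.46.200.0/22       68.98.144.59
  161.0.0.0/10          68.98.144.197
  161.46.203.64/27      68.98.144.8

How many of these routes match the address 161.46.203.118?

Prefixes containing 161.46.203.118:
  161.0.0.0/10 (161.0.0.0 - 161.63.255.255)
  161.46.200.0/22 (161.46.200.0 - 161.46.203.255)
Total matching entries: 2.

2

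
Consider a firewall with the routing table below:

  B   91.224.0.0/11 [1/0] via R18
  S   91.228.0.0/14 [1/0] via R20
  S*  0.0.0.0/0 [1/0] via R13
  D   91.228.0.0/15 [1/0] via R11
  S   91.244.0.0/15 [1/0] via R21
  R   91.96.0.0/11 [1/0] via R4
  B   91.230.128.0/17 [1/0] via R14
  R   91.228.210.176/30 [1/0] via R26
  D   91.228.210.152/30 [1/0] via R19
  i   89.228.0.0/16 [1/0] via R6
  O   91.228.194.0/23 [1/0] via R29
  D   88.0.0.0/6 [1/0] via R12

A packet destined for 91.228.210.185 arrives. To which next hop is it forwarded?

Routes whose prefix contains 91.228.210.185:
  0.0.0.0/0 (default, matches everything) -> R13
  88.0.0.0/6 (88.0.0.0 - 91.255.255.255) -> R12
  91.224.0.0/11 (91.224.0.0 - 91.255.255.255) -> R18
  91.228.0.0/14 (91.228.0.0 - 91.231.255.255) -> R20
  91.228.0.0/15 (91.228.0.0 - 91.229.255.255) -> R11
More-specific entries that do NOT match:
  91.228.210.176/30 (91.228.210.176 - 91.228.210.179) does not contain 91.228.210.185
  91.228.210.152/30 (91.228.210.152 - 91.228.210.155) does not contain 91.228.210.185
  91.228.194.0/23 (91.228.194.0 - 91.228.195.255) does not contain 91.228.210.185
  91.230.128.0/17 (91.230.128.0 - 91.230.255.255) does not contain 91.228.210.185
  89.228.0.0/16 (89.228.0.0 - 89.228.255.255) does not contain 91.228.210.185
Longest matching prefix is /15 -> next hop R11.

R11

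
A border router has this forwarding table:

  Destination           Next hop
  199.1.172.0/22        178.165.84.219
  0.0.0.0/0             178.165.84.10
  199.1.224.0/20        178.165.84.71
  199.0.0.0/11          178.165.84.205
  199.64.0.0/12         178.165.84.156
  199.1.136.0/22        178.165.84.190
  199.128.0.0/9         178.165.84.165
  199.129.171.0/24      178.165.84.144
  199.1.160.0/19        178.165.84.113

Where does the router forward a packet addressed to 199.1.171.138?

Routes whose prefix contains 199.1.171.138:
  0.0.0.0/0 (default, matches everything) -> 178.165.84.10
  199.0.0.0/11 (199.0.0.0 - 199.31.255.255) -> 178.165.84.205
  199.1.160.0/19 (199.1.160.0 - 199.1.191.255) -> 178.165.84.113
More-specific entries that do NOT match:
  199.129.171.0/24 (199.129.171.0 - 199.129.171.255) does not contain 199.1.171.138
  199.1.172.0/22 (199.1.172.0 - 199.1.175.255) does not contain 199.1.171.138
  199.1.136.0/22 (199.1.136.0 - 199.1.139.255) does not contain 199.1.171.138
  199.1.224.0/20 (199.1.224.0 - 199.1.239.255) does not contain 199.1.171.138
Longest matching prefix is /19 -> next hop 178.165.84.113.

178.165.84.113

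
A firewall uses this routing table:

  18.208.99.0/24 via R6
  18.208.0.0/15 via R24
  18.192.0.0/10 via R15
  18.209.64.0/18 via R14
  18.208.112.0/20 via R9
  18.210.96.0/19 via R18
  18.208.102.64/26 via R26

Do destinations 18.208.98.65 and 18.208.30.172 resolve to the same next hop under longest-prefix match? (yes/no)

18.208.98.65: longest match 18.208.0.0/15 -> R24
18.208.30.172: longest match 18.208.0.0/15 -> R24

yes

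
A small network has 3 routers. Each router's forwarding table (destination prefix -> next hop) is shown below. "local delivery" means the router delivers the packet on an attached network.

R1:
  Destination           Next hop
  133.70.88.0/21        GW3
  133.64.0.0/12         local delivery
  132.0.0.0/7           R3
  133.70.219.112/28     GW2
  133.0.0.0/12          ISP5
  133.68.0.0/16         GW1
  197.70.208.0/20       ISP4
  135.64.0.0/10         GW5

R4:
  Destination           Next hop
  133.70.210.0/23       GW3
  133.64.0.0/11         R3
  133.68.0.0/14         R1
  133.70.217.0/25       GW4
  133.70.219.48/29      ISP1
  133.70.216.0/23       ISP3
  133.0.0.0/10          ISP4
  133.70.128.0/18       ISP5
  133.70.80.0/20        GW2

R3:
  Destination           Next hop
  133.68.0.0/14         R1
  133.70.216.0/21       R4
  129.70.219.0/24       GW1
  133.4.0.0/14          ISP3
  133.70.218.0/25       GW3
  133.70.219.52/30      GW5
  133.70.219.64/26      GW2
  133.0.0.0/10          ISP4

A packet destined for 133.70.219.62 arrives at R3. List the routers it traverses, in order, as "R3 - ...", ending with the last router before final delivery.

R3 - R4 - R1

At R3: longest match for 133.70.219.62 is 133.70.216.0/21 -> R4
At R4: longest match for 133.70.219.62 is 133.68.0.0/14 -> R1
At R1: longest match for 133.70.219.62 is 133.64.0.0/12 -> local delivery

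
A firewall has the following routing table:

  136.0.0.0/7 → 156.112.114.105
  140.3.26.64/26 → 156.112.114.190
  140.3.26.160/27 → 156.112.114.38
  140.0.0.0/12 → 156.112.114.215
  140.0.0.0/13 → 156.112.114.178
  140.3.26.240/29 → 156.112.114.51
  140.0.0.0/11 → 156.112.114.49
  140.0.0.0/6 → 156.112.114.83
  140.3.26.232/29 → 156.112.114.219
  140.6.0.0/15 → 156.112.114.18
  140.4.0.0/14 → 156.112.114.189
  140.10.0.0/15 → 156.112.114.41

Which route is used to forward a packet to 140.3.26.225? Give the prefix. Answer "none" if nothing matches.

Entries matching 140.3.26.225:
  140.0.0.0/6 (140.0.0.0 - 143.255.255.255)
  140.0.0.0/11 (140.0.0.0 - 140.31.255.255)
  140.0.0.0/12 (140.0.0.0 - 140.15.255.255)
  140.0.0.0/13 (140.0.0.0 - 140.7.255.255)
Most specific is 140.0.0.0/13.

140.0.0.0/13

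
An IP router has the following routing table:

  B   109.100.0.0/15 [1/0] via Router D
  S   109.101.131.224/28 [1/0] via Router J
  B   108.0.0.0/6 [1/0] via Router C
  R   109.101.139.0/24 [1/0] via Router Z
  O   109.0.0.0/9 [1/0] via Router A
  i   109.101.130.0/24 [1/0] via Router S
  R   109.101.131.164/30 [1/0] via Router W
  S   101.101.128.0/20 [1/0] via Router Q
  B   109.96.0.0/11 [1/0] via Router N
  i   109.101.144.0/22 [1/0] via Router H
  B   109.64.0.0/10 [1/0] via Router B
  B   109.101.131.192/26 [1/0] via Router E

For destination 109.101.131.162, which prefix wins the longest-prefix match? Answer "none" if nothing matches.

109.100.0.0/15

Entries matching 109.101.131.162:
  108.0.0.0/6 (108.0.0.0 - 111.255.255.255)
  109.0.0.0/9 (109.0.0.0 - 109.127.255.255)
  109.64.0.0/10 (109.64.0.0 - 109.127.255.255)
  109.96.0.0/11 (109.96.0.0 - 109.127.255.255)
  109.100.0.0/15 (109.100.0.0 - 109.101.255.255)
Most specific is 109.100.0.0/15.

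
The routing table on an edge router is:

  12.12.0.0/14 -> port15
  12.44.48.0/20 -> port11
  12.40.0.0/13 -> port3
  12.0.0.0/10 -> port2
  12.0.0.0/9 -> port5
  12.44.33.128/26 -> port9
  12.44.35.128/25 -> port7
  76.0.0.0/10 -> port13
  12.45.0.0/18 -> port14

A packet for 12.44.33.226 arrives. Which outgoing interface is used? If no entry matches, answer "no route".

Routes whose prefix contains 12.44.33.226:
  12.0.0.0/9 (12.0.0.0 - 12.127.255.255) -> port5
  12.0.0.0/10 (12.0.0.0 - 12.63.255.255) -> port2
  12.40.0.0/13 (12.40.0.0 - 12.47.255.255) -> port3
More-specific entries that do NOT match:
  12.44.33.128/26 (12.44.33.128 - 12.44.33.191) does not contain 12.44.33.226
  12.44.35.128/25 (12.44.35.128 - 12.44.35.255) does not contain 12.44.33.226
  12.44.48.0/20 (12.44.48.0 - 12.44.63.255) does not contain 12.44.33.226
  12.45.0.0/18 (12.45.0.0 - 12.45.63.255) does not contain 12.44.33.226
  12.12.0.0/14 (12.12.0.0 - 12.15.255.255) does not contain 12.44.33.226
Longest matching prefix is /13 -> interface port3.

port3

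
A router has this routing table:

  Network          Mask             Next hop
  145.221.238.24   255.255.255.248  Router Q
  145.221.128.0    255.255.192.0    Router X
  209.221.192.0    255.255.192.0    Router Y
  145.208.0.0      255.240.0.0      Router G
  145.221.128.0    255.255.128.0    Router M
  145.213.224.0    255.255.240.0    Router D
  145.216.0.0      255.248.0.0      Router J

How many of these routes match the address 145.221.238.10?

Prefixes containing 145.221.238.10:
  145.208.0.0/12 (145.208.0.0 - 145.223.255.255)
  145.216.0.0/13 (145.216.0.0 - 145.223.255.255)
  145.221.128.0/17 (145.221.128.0 - 145.221.255.255)
Total matching entries: 3.

3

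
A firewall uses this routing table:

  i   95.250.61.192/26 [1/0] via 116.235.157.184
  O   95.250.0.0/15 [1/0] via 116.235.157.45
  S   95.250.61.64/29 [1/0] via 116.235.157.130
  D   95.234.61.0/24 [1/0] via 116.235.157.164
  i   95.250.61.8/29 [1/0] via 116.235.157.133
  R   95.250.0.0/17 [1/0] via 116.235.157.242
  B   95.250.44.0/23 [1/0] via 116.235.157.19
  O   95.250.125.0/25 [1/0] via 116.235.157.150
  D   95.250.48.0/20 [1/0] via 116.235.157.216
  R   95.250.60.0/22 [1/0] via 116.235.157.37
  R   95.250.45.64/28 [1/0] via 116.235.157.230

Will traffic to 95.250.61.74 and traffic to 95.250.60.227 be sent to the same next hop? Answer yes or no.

yes

95.250.61.74: longest match 95.250.60.0/22 -> 116.235.157.37
95.250.60.227: longest match 95.250.60.0/22 -> 116.235.157.37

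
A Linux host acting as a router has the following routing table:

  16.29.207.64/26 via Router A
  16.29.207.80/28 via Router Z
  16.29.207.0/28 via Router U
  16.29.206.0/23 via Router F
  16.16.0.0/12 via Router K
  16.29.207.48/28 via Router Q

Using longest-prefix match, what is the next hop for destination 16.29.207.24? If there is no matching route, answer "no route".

Routes whose prefix contains 16.29.207.24:
  16.16.0.0/12 (16.16.0.0 - 16.31.255.255) -> Router K
  16.29.206.0/23 (16.29.206.0 - 16.29.207.255) -> Router F
More-specific entries that do NOT match:
  16.29.207.80/28 (16.29.207.80 - 16.29.207.95) does not contain 16.29.207.24
  16.29.207.0/28 (16.29.207.0 - 16.29.207.15) does not contain 16.29.207.24
  16.29.207.48/28 (16.29.207.48 - 16.29.207.63) does not contain 16.29.207.24
  16.29.207.64/26 (16.29.207.64 - 16.29.207.127) does not contain 16.29.207.24
Longest matching prefix is /23 -> next hop Router F.

Router F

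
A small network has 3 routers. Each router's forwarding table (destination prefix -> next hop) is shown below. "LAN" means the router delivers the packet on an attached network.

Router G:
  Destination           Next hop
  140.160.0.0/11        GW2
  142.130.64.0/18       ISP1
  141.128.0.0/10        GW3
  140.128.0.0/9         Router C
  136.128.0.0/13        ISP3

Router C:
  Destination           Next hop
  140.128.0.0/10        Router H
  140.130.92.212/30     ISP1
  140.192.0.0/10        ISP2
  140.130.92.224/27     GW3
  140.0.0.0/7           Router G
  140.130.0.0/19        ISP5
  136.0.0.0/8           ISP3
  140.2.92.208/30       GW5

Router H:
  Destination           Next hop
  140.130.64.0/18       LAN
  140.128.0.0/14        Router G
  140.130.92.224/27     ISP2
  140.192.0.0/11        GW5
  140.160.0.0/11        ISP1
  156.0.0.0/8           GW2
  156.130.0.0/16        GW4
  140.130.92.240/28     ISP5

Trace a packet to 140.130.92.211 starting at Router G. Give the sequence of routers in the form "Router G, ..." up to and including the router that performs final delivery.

At Router G: longest match for 140.130.92.211 is 140.128.0.0/9 -> Router C
At Router C: longest match for 140.130.92.211 is 140.128.0.0/10 -> Router H
At Router H: longest match for 140.130.92.211 is 140.130.64.0/18 -> LAN

Router G, Router C, Router H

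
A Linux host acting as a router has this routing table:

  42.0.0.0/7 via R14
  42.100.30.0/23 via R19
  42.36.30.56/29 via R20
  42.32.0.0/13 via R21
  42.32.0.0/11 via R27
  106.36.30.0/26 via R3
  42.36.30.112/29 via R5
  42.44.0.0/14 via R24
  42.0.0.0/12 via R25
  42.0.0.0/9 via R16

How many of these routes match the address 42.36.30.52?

Prefixes containing 42.36.30.52:
  42.0.0.0/7 (42.0.0.0 - 43.255.255.255)
  42.0.0.0/9 (42.0.0.0 - 42.127.255.255)
  42.32.0.0/11 (42.32.0.0 - 42.63.255.255)
  42.32.0.0/13 (42.32.0.0 - 42.39.255.255)
Total matching entries: 4.

4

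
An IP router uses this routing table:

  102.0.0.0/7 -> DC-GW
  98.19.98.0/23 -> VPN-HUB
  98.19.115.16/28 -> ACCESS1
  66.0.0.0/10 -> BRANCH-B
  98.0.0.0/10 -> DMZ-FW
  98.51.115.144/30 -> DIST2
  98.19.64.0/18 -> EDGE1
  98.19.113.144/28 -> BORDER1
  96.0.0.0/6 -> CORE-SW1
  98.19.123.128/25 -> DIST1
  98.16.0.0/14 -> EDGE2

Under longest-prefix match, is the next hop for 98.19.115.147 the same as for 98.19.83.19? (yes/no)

yes

98.19.115.147: longest match 98.19.64.0/18 -> EDGE1
98.19.83.19: longest match 98.19.64.0/18 -> EDGE1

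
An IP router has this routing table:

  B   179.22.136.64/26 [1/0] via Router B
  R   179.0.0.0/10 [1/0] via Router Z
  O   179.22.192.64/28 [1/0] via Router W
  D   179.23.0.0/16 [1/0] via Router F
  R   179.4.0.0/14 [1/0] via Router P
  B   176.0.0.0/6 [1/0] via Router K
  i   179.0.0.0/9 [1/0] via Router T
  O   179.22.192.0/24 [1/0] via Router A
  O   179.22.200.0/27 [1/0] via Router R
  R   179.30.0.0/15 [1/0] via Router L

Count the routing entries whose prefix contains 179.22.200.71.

3

Prefixes containing 179.22.200.71:
  176.0.0.0/6 (176.0.0.0 - 179.255.255.255)
  179.0.0.0/9 (179.0.0.0 - 179.127.255.255)
  179.0.0.0/10 (179.0.0.0 - 179.63.255.255)
Total matching entries: 3.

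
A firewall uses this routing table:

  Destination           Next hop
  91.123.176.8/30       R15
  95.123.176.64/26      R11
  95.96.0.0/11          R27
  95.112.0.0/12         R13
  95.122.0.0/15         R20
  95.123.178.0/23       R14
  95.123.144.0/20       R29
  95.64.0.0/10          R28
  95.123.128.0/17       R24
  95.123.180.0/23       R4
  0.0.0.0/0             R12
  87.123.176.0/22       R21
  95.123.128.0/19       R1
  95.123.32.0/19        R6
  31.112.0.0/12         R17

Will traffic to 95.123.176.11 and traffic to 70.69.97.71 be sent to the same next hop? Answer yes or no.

95.123.176.11: longest match 95.123.128.0/17 -> R24
70.69.97.71: longest match 0.0.0.0/0 -> R12

no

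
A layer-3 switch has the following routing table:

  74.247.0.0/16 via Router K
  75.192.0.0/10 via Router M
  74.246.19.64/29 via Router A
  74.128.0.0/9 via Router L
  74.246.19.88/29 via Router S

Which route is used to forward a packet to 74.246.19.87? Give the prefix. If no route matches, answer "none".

74.128.0.0/9

Entries matching 74.246.19.87:
  74.128.0.0/9 (74.128.0.0 - 74.255.255.255)
Most specific is 74.128.0.0/9.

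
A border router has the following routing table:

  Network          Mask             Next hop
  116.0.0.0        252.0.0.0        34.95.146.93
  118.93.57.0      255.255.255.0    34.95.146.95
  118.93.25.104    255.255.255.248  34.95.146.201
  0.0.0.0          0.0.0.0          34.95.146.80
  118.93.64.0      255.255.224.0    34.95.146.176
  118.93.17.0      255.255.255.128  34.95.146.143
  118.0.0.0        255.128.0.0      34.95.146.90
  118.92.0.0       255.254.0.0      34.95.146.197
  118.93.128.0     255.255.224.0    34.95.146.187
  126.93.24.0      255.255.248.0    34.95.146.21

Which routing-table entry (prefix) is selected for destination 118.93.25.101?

Entries matching 118.93.25.101:
  0.0.0.0/0 (default, matches everything)
  116.0.0.0/6 (116.0.0.0 - 119.255.255.255)
  118.0.0.0/9 (118.0.0.0 - 118.127.255.255)
  118.92.0.0/15 (118.92.0.0 - 118.93.255.255)
Most specific is 118.92.0.0/15.

118.92.0.0/15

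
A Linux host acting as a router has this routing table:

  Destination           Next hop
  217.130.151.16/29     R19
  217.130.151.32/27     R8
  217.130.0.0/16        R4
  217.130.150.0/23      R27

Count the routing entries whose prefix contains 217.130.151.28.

Prefixes containing 217.130.151.28:
  217.130.0.0/16 (217.130.0.0 - 217.130.255.255)
  217.130.150.0/23 (217.130.150.0 - 217.130.151.255)
Total matching entries: 2.

2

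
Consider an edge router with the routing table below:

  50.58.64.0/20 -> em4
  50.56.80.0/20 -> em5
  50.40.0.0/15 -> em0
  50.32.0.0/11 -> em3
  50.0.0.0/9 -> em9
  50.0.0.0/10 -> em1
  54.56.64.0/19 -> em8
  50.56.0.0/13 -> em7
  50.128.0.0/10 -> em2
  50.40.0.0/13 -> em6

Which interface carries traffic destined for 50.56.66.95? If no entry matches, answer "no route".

Routes whose prefix contains 50.56.66.95:
  50.0.0.0/9 (50.0.0.0 - 50.127.255.255) -> em9
  50.0.0.0/10 (50.0.0.0 - 50.63.255.255) -> em1
  50.32.0.0/11 (50.32.0.0 - 50.63.255.255) -> em3
  50.56.0.0/13 (50.56.0.0 - 50.63.255.255) -> em7
More-specific entries that do NOT match:
  50.58.64.0/20 (50.58.64.0 - 50.58.79.255) does not contain 50.56.66.95
  50.56.80.0/20 (50.56.80.0 - 50.56.95.255) does not contain 50.56.66.95
  54.56.64.0/19 (54.56.64.0 - 54.56.95.255) does not contain 50.56.66.95
  50.40.0.0/15 (50.40.0.0 - 50.41.255.255) does not contain 50.56.66.95
Longest matching prefix is /13 -> interface em7.

em7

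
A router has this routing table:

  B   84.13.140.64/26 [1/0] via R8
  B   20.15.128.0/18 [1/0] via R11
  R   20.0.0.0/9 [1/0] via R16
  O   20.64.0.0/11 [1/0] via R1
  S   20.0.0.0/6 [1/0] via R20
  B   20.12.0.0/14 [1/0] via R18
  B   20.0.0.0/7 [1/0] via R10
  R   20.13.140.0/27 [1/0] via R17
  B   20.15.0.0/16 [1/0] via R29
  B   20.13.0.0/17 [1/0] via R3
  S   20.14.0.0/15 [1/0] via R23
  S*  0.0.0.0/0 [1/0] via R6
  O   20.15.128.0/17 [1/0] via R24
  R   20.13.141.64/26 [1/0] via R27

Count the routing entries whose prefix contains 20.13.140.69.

5

Prefixes containing 20.13.140.69:
  0.0.0.0/0 (default, matches everything)
  20.0.0.0/6 (20.0.0.0 - 23.255.255.255)
  20.0.0.0/7 (20.0.0.0 - 21.255.255.255)
  20.0.0.0/9 (20.0.0.0 - 20.127.255.255)
  20.12.0.0/14 (20.12.0.0 - 20.15.255.255)
Total matching entries: 5.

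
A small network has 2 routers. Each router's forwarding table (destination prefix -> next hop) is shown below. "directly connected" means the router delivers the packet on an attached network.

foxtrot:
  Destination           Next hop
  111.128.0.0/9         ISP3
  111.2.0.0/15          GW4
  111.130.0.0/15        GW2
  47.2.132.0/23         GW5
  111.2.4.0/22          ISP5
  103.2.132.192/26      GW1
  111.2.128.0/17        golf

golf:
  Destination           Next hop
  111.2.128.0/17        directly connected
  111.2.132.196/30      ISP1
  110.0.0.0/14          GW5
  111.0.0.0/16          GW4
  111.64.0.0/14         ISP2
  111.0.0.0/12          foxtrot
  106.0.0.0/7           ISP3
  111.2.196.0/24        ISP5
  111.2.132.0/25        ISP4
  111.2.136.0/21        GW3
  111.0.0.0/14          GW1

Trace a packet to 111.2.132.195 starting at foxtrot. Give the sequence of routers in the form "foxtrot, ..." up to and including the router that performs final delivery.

foxtrot, golf

At foxtrot: longest match for 111.2.132.195 is 111.2.128.0/17 -> golf
At golf: longest match for 111.2.132.195 is 111.2.128.0/17 -> directly connected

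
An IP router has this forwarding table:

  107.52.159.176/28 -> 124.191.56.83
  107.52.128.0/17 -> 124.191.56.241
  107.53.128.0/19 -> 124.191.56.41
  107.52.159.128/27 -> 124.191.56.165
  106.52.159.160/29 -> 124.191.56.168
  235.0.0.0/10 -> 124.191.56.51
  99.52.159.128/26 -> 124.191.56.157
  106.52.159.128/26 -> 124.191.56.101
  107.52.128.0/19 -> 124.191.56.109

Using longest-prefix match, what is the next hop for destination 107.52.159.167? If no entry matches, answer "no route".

124.191.56.109

Routes whose prefix contains 107.52.159.167:
  107.52.128.0/17 (107.52.128.0 - 107.52.255.255) -> 124.191.56.241
  107.52.128.0/19 (107.52.128.0 - 107.52.159.255) -> 124.191.56.109
More-specific entries that do NOT match:
  106.52.159.160/29 (106.52.159.160 - 106.52.159.167) does not contain 107.52.159.167
  107.52.159.176/28 (107.52.159.176 - 107.52.159.191) does not contain 107.52.159.167
  107.52.159.128/27 (107.52.159.128 - 107.52.159.159) does not contain 107.52.159.167
  99.52.159.128/26 (99.52.159.128 - 99.52.159.191) does not contain 107.52.159.167
  106.52.159.128/26 (106.52.159.128 - 106.52.159.191) does not contain 107.52.159.167
Longest matching prefix is /19 -> next hop 124.191.56.109.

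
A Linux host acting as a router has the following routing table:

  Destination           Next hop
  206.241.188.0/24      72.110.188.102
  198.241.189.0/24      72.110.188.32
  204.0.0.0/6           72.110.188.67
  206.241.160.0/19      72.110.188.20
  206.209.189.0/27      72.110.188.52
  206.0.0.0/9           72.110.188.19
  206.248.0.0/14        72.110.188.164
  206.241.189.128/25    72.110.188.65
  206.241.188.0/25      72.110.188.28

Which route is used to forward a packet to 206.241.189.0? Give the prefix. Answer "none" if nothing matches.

Entries matching 206.241.189.0:
  204.0.0.0/6 (204.0.0.0 - 207.255.255.255)
  206.241.160.0/19 (206.241.160.0 - 206.241.191.255)
Most specific is 206.241.160.0/19.

206.241.160.0/19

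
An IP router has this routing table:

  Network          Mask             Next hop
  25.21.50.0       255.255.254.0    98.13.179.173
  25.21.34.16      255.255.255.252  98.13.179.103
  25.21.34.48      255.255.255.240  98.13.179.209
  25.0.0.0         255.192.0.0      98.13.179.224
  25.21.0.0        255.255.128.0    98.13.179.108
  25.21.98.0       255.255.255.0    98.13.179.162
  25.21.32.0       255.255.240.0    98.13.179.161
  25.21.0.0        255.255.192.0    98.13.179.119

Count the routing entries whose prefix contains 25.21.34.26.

Prefixes containing 25.21.34.26:
  25.0.0.0/10 (25.0.0.0 - 25.63.255.255)
  25.21.0.0/17 (25.21.0.0 - 25.21.127.255)
  25.21.0.0/18 (25.21.0.0 - 25.21.63.255)
  25.21.32.0/20 (25.21.32.0 - 25.21.47.255)
Total matching entries: 4.

4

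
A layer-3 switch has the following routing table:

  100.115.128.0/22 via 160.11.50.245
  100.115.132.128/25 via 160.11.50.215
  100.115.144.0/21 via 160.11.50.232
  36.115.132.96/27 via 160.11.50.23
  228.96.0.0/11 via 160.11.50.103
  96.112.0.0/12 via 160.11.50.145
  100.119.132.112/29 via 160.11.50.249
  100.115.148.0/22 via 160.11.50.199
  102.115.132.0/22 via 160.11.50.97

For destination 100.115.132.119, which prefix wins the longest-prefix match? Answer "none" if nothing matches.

100.115.132.119 is outside every listed prefix and there is no default route.

none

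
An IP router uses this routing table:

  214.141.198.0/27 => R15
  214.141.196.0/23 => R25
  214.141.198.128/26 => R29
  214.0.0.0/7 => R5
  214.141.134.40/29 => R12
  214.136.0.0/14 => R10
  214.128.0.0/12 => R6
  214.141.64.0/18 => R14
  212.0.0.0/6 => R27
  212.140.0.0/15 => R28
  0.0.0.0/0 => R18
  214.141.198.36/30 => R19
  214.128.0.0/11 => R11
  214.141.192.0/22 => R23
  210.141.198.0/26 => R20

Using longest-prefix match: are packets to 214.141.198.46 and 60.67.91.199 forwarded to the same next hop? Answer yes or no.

no

214.141.198.46: longest match 214.128.0.0/12 -> R6
60.67.91.199: longest match 0.0.0.0/0 -> R18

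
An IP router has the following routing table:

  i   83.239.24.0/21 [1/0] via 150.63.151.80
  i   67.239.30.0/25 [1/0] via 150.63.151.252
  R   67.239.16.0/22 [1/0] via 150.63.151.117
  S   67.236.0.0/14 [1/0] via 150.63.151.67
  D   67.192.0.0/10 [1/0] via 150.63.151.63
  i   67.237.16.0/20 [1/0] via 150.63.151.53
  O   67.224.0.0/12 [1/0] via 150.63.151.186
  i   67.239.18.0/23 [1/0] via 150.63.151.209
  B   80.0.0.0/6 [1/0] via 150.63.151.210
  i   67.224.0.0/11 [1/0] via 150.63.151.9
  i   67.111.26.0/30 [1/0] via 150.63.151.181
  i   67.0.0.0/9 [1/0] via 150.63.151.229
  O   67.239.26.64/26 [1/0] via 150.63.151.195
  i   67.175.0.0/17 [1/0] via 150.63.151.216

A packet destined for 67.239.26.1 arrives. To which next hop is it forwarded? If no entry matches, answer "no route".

150.63.151.67

Routes whose prefix contains 67.239.26.1:
  67.192.0.0/10 (67.192.0.0 - 67.255.255.255) -> 150.63.151.63
  67.224.0.0/11 (67.224.0.0 - 67.255.255.255) -> 150.63.151.9
  67.224.0.0/12 (67.224.0.0 - 67.239.255.255) -> 150.63.151.186
  67.236.0.0/14 (67.236.0.0 - 67.239.255.255) -> 150.63.151.67
More-specific entries that do NOT match:
  67.111.26.0/30 (67.111.26.0 - 67.111.26.3) does not contain 67.239.26.1
  67.239.26.64/26 (67.239.26.64 - 67.239.26.127) does not contain 67.239.26.1
  67.239.30.0/25 (67.239.30.0 - 67.239.30.127) does not contain 67.239.26.1
  67.239.18.0/23 (67.239.18.0 - 67.239.19.255) does not contain 67.239.26.1
  67.239.16.0/22 (67.239.16.0 - 67.239.19.255) does not contain 67.239.26.1
  83.239.24.0/21 (83.239.24.0 - 83.239.31.255) does not contain 67.239.26.1
  67.237.16.0/20 (67.237.16.0 - 67.237.31.255) does not contain 67.239.26.1
  67.175.0.0/17 (67.175.0.0 - 67.175.127.255) does not contain 67.239.26.1
Longest matching prefix is /14 -> next hop 150.63.151.67.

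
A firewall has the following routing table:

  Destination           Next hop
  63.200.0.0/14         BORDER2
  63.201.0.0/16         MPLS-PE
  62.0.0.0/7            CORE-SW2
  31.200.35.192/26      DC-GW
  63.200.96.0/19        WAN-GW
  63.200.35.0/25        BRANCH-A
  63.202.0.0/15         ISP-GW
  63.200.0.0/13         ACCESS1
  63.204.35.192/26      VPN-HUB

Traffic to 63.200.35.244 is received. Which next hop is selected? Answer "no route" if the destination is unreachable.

Routes whose prefix contains 63.200.35.244:
  62.0.0.0/7 (62.0.0.0 - 63.255.255.255) -> CORE-SW2
  63.200.0.0/13 (63.200.0.0 - 63.207.255.255) -> ACCESS1
  63.200.0.0/14 (63.200.0.0 - 63.203.255.255) -> BORDER2
More-specific entries that do NOT match:
  31.200.35.192/26 (31.200.35.192 - 31.200.35.255) does not contain 63.200.35.244
  63.204.35.192/26 (63.204.35.192 - 63.204.35.255) does not contain 63.200.35.244
  63.200.35.0/25 (63.200.35.0 - 63.200.35.127) does not contain 63.200.35.244
  63.200.96.0/19 (63.200.96.0 - 63.200.127.255) does not contain 63.200.35.244
  63.201.0.0/16 (63.201.0.0 - 63.201.255.255) does not contain 63.200.35.244
  63.202.0.0/15 (63.202.0.0 - 63.203.255.255) does not contain 63.200.35.244
Longest matching prefix is /14 -> next hop BORDER2.

BORDER2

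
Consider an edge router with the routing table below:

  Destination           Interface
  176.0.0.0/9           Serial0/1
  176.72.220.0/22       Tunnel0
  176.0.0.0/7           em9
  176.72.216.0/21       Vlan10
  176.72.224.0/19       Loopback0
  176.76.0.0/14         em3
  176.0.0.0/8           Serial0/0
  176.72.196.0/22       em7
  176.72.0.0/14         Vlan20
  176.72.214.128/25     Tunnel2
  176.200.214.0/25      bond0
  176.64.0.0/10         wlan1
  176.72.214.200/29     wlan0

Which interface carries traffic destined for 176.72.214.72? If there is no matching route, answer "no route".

Routes whose prefix contains 176.72.214.72:
  176.0.0.0/7 (176.0.0.0 - 177.255.255.255) -> em9
  176.0.0.0/8 (176.0.0.0 - 176.255.255.255) -> Serial0/0
  176.0.0.0/9 (176.0.0.0 - 176.127.255.255) -> Serial0/1
  176.64.0.0/10 (176.64.0.0 - 176.127.255.255) -> wlan1
  176.72.0.0/14 (176.72.0.0 - 176.75.255.255) -> Vlan20
More-specific entries that do NOT match:
  176.72.214.200/29 (176.72.214.200 - 176.72.214.207) does not contain 176.72.214.72
  176.72.214.128/25 (176.72.214.128 - 176.72.214.255) does not contain 176.72.214.72
  176.200.214.0/25 (176.200.214.0 - 176.200.214.127) does not contain 176.72.214.72
  176.72.220.0/22 (176.72.220.0 - 176.72.223.255) does not contain 176.72.214.72
  176.72.196.0/22 (176.72.196.0 - 176.72.199.255) does not contain 176.72.214.72
  176.72.216.0/21 (176.72.216.0 - 176.72.223.255) does not contain 176.72.214.72
  176.72.224.0/19 (176.72.224.0 - 176.72.255.255) does not contain 176.72.214.72
Longest matching prefix is /14 -> interface Vlan20.

Vlan20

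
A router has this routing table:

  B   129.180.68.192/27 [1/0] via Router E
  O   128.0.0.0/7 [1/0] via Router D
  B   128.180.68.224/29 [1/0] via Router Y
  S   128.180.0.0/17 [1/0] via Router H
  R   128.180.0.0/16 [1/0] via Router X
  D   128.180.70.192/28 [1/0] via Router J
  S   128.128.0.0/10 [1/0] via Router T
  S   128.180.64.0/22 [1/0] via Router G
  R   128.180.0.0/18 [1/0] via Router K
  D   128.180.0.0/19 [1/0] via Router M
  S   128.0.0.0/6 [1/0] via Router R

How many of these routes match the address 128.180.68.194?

5

Prefixes containing 128.180.68.194:
  128.0.0.0/6 (128.0.0.0 - 131.255.255.255)
  128.0.0.0/7 (128.0.0.0 - 129.255.255.255)
  128.128.0.0/10 (128.128.0.0 - 128.191.255.255)
  128.180.0.0/16 (128.180.0.0 - 128.180.255.255)
  128.180.0.0/17 (128.180.0.0 - 128.180.127.255)
Total matching entries: 5.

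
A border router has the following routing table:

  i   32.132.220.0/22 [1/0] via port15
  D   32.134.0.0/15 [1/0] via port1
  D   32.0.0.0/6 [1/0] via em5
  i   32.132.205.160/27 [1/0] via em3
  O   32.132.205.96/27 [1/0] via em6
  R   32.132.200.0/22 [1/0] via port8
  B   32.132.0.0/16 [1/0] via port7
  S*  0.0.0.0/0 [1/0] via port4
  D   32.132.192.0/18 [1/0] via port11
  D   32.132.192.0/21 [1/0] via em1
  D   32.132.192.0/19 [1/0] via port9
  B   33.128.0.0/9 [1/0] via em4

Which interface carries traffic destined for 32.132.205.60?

Routes whose prefix contains 32.132.205.60:
  0.0.0.0/0 (default, matches everything) -> port4
  32.0.0.0/6 (32.0.0.0 - 35.255.255.255) -> em5
  32.132.0.0/16 (32.132.0.0 - 32.132.255.255) -> port7
  32.132.192.0/18 (32.132.192.0 - 32.132.255.255) -> port11
  32.132.192.0/19 (32.132.192.0 - 32.132.223.255) -> port9
More-specific entries that do NOT match:
  32.132.205.160/27 (32.132.205.160 - 32.132.205.191) does not contain 32.132.205.60
  32.132.205.96/27 (32.132.205.96 - 32.132.205.127) does not contain 32.132.205.60
  32.132.220.0/22 (32.132.220.0 - 32.132.223.255) does not contain 32.132.205.60
  32.132.200.0/22 (32.132.200.0 - 32.132.203.255) does not contain 32.132.205.60
  32.132.192.0/21 (32.132.192.0 - 32.132.199.255) does not contain 32.132.205.60
Longest matching prefix is /19 -> interface port9.

port9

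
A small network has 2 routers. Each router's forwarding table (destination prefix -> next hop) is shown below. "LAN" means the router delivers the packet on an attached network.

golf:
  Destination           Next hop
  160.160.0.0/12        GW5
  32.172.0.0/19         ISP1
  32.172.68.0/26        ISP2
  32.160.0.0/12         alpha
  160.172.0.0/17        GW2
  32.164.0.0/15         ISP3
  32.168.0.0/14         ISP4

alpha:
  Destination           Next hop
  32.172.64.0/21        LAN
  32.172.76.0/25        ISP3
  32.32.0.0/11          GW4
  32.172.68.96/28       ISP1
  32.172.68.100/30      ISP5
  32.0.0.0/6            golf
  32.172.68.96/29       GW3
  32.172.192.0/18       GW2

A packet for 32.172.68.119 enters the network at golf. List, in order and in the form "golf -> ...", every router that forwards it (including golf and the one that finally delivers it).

At golf: longest match for 32.172.68.119 is 32.160.0.0/12 -> alpha
At alpha: longest match for 32.172.68.119 is 32.172.64.0/21 -> LAN

golf -> alpha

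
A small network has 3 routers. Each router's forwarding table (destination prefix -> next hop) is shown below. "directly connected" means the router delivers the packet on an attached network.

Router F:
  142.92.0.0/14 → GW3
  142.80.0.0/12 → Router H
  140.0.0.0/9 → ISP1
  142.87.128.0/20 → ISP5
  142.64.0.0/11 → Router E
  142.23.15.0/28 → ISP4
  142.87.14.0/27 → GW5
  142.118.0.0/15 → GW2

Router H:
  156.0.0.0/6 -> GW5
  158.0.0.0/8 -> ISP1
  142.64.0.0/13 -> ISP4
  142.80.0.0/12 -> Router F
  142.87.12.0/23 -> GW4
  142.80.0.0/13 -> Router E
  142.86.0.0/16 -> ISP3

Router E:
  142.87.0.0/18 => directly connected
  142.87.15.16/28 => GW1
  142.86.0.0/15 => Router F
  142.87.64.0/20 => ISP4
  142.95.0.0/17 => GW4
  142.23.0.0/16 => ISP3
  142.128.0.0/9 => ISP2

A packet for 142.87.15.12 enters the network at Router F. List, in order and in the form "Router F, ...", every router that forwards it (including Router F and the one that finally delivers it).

At Router F: longest match for 142.87.15.12 is 142.80.0.0/12 -> Router H
At Router H: longest match for 142.87.15.12 is 142.80.0.0/13 -> Router E
At Router E: longest match for 142.87.15.12 is 142.87.0.0/18 -> directly connected

Router F, Router H, Router E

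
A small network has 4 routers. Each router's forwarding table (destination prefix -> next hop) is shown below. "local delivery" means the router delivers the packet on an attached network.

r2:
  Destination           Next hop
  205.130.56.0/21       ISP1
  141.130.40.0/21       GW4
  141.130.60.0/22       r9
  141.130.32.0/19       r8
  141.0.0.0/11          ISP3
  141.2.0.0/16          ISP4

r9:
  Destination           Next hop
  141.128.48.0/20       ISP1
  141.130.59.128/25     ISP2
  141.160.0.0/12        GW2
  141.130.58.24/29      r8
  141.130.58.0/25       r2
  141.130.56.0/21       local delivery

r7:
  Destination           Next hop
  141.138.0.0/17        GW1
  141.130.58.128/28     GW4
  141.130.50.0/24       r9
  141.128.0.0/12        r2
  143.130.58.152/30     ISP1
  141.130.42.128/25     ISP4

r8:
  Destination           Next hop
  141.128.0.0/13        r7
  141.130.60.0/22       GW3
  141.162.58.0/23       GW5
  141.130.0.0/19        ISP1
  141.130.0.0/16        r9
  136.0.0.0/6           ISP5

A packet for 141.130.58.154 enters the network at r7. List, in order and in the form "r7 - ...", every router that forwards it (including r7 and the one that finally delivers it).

At r7: longest match for 141.130.58.154 is 141.128.0.0/12 -> r2
At r2: longest match for 141.130.58.154 is 141.130.32.0/19 -> r8
At r8: longest match for 141.130.58.154 is 141.130.0.0/16 -> r9
At r9: longest match for 141.130.58.154 is 141.130.56.0/21 -> local delivery

r7 - r2 - r8 - r9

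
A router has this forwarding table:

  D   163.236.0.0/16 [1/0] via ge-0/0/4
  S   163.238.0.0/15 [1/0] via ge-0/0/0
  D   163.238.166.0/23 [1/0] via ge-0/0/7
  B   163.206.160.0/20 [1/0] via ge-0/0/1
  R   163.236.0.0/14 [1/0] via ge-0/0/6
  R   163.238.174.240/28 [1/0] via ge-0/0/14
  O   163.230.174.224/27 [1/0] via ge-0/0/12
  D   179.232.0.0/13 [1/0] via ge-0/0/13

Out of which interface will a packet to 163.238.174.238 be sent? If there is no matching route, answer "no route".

ge-0/0/0

Routes whose prefix contains 163.238.174.238:
  163.236.0.0/14 (163.236.0.0 - 163.239.255.255) -> ge-0/0/6
  163.238.0.0/15 (163.238.0.0 - 163.239.255.255) -> ge-0/0/0
More-specific entries that do NOT match:
  163.238.174.240/28 (163.238.174.240 - 163.238.174.255) does not contain 163.238.174.238
  163.230.174.224/27 (163.230.174.224 - 163.230.174.255) does not contain 163.238.174.238
  163.238.166.0/23 (163.238.166.0 - 163.238.167.255) does not contain 163.238.174.238
  163.206.160.0/20 (163.206.160.0 - 163.206.175.255) does not contain 163.238.174.238
  163.236.0.0/16 (163.236.0.0 - 163.236.255.255) does not contain 163.238.174.238
Longest matching prefix is /15 -> interface ge-0/0/0.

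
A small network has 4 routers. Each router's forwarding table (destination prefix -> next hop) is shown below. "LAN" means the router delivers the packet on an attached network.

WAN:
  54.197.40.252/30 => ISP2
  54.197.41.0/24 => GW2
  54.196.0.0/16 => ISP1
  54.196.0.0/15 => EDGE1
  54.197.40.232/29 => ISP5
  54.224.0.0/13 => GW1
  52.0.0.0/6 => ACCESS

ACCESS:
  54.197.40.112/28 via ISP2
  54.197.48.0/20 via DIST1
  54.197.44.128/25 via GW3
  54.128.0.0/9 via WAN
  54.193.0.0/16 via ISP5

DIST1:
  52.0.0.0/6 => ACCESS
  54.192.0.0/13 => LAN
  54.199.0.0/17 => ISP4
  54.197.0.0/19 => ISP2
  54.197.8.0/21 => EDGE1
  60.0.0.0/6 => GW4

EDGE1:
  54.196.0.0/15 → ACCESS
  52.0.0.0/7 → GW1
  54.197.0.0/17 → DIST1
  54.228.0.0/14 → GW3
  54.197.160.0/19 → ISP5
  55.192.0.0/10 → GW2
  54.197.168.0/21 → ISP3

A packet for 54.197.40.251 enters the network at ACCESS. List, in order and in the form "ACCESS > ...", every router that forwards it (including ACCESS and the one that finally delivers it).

At ACCESS: longest match for 54.197.40.251 is 54.128.0.0/9 -> WAN
At WAN: longest match for 54.197.40.251 is 54.196.0.0/15 -> EDGE1
At EDGE1: longest match for 54.197.40.251 is 54.197.0.0/17 -> DIST1
At DIST1: longest match for 54.197.40.251 is 54.192.0.0/13 -> LAN

ACCESS > WAN > EDGE1 > DIST1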